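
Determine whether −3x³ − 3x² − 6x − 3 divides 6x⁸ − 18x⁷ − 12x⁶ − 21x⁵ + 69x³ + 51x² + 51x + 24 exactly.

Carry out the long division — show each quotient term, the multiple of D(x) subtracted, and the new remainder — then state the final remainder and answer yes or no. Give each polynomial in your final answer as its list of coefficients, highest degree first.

R = [0], so D(x) is a factor of P(x). yes

Step 1: lead(6x⁸ − 18x⁷ − 12x⁶ − 21x⁵ + 69x³ + 51x² + 51x + 24) ÷ lead(D) = 6x⁸ ÷ −3x³ = −2x⁵. Subtract (−2x⁵)·D = 6x⁸ + 6x⁷ + 12x⁶ + 6x⁵. Remainder: −24x⁷ − 24x⁶ − 27x⁵ + 69x³ + 51x² + 51x + 24.
Step 2: lead(−24x⁷ − 24x⁶ − 27x⁵ + 69x³ + 51x² + 51x + 24) ÷ lead(D) = −24x⁷ ÷ −3x³ = 8x⁴. Subtract (8x⁴)·D = −24x⁷ − 24x⁶ − 48x⁵ − 24x⁴. Remainder: 21x⁵ + 24x⁴ + 69x³ + 51x² + 51x + 24.
Step 3: lead(21x⁵ + 24x⁴ + 69x³ + 51x² + 51x + 24) ÷ lead(D) = 21x⁵ ÷ −3x³ = −7x². Subtract (−7x²)·D = 21x⁵ + 21x⁴ + 42x³ + 21x². Remainder: 3x⁴ + 27x³ + 30x² + 51x + 24.
Step 4: lead(3x⁴ + 27x³ + 30x² + 51x + 24) ÷ lead(D) = 3x⁴ ÷ −3x³ = −x. Subtract (−x)·D = 3x⁴ + 3x³ + 6x² + 3x. Remainder: 24x³ + 24x² + 48x + 24.
Step 5: lead(24x³ + 24x² + 48x + 24) ÷ lead(D) = 24x³ ÷ −3x³ = −8. Subtract (−8)·D = 24x³ + 24x² + 48x + 24. Remainder: 0.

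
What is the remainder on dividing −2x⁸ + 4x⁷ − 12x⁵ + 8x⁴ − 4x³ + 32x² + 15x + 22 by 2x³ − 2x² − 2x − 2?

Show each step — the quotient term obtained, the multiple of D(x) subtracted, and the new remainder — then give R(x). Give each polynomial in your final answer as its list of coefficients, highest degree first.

Step 1: lead(−2x⁸ + 4x⁷ − 12x⁵ + 8x⁴ − 4x³ + 32x² + 15x + 22) ÷ lead(D) = −2x⁸ ÷ 2x³ = −x⁵. Subtract (−x⁵)·D = −2x⁸ + 2x⁷ + 2x⁶ + 2x⁵. Remainder: 2x⁷ − 2x⁶ − 14x⁵ + 8x⁴ − 4x³ + 32x² + 15x + 22.
Step 2: lead(2x⁷ − 2x⁶ − 14x⁵ + 8x⁴ − 4x³ + 32x² + 15x + 22) ÷ lead(D) = 2x⁷ ÷ 2x³ = x⁴. Subtract (x⁴)·D = 2x⁷ − 2x⁶ − 2x⁵ − 2x⁴. Remainder: −12x⁵ + 10x⁴ − 4x³ + 32x² + 15x + 22.
Step 3: lead(−12x⁵ + 10x⁴ − 4x³ + 32x² + 15x + 22) ÷ lead(D) = −12x⁵ ÷ 2x³ = −6x². Subtract (−6x²)·D = −12x⁵ + 12x⁴ + 12x³ + 12x². Remainder: −2x⁴ − 16x³ + 20x² + 15x + 22.
Step 4: lead(−2x⁴ − 16x³ + 20x² + 15x + 22) ÷ lead(D) = −2x⁴ ÷ 2x³ = −x. Subtract (−x)·D = −2x⁴ + 2x³ + 2x² + 2x. Remainder: −18x³ + 18x² + 13x + 22.
Step 5: lead(−18x³ + 18x² + 13x + 22) ÷ lead(D) = −18x³ ÷ 2x³ = −9. Subtract (−9)·D = −18x³ + 18x² + 18x + 18. Remainder: −5x + 4.

R = [-5, 4]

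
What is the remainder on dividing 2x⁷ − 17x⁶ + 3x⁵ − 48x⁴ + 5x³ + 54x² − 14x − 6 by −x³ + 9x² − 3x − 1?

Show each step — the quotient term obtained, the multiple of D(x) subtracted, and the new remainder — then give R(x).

Step 1: lead(2x⁷ − 17x⁶ + 3x⁵ − 48x⁴ + 5x³ + 54x² − 14x − 6) ÷ lead(D) = 2x⁷ ÷ −x³ = −2x⁴. Subtract (−2x⁴)·D = 2x⁷ − 18x⁶ + 6x⁵ + 2x⁴. Remainder: x⁶ − 3x⁵ − 50x⁴ + 5x³ + 54x² − 14x − 6.
Step 2: lead(x⁶ − 3x⁵ − 50x⁴ + 5x³ + 54x² − 14x − 6) ÷ lead(D) = x⁶ ÷ −x³ = −x³. Subtract (−x³)·D = x⁶ − 9x⁵ + 3x⁴ + x³. Remainder: 6x⁵ − 53x⁴ + 4x³ + 54x² − 14x − 6.
Step 3: lead(6x⁵ − 53x⁴ + 4x³ + 54x² − 14x − 6) ÷ lead(D) = 6x⁵ ÷ −x³ = −6x². Subtract (−6x²)·D = 6x⁵ − 54x⁴ + 18x³ + 6x². Remainder: x⁴ − 14x³ + 48x² − 14x − 6.
Step 4: lead(x⁴ − 14x³ + 48x² − 14x − 6) ÷ lead(D) = x⁴ ÷ −x³ = −x. Subtract (−x)·D = x⁴ − 9x³ + 3x² + x. Remainder: −5x³ + 45x² − 15x − 6.
Step 5: lead(−5x³ + 45x² − 15x − 6) ÷ lead(D) = −5x³ ÷ −x³ = 5. Subtract (5)·D = −5x³ + 45x² − 15x − 5. Remainder: −1.

R(x) = −1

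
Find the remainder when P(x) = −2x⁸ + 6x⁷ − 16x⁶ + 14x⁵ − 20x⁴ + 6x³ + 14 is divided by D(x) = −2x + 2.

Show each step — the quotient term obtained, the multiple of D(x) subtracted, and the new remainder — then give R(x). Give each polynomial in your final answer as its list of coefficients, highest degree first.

R = [2]

Step 1: lead(−2x⁸ + 6x⁷ − 16x⁶ + 14x⁵ − 20x⁴ + 6x³ + 14) ÷ lead(D) = −2x⁸ ÷ −2x = x⁷. Subtract (x⁷)·D = −2x⁸ + 2x⁷. Remainder: 4x⁷ − 16x⁶ + 14x⁵ − 20x⁴ + 6x³ + 14.
Step 2: lead(4x⁷ − 16x⁶ + 14x⁵ − 20x⁴ + 6x³ + 14) ÷ lead(D) = 4x⁷ ÷ −2x = −2x⁶. Subtract (−2x⁶)·D = 4x⁷ − 4x⁶. Remainder: −12x⁶ + 14x⁵ − 20x⁴ + 6x³ + 14.
Step 3: lead(−12x⁶ + 14x⁵ − 20x⁴ + 6x³ + 14) ÷ lead(D) = −12x⁶ ÷ −2x = 6x⁵. Subtract (6x⁵)·D = −12x⁶ + 12x⁵. Remainder: 2x⁵ − 20x⁴ + 6x³ + 14.
Step 4: lead(2x⁵ − 20x⁴ + 6x³ + 14) ÷ lead(D) = 2x⁵ ÷ −2x = −x⁴. Subtract (−x⁴)·D = 2x⁵ − 2x⁴. Remainder: −18x⁴ + 6x³ + 14.
Step 5: lead(−18x⁴ + 6x³ + 14) ÷ lead(D) = −18x⁴ ÷ −2x = 9x³. Subtract (9x³)·D = −18x⁴ + 18x³. Remainder: −12x³ + 14.
Step 6: lead(−12x³ + 14) ÷ lead(D) = −12x³ ÷ −2x = 6x². Subtract (6x²)·D = −12x³ + 12x². Remainder: −12x² + 14.
Step 7: lead(−12x² + 14) ÷ lead(D) = −12x² ÷ −2x = 6x. Subtract (6x)·D = −12x² + 12x. Remainder: −12x + 14.
Step 8: lead(−12x + 14) ÷ lead(D) = −12x ÷ −2x = 6. Subtract (6)·D = −12x + 12. Remainder: 2.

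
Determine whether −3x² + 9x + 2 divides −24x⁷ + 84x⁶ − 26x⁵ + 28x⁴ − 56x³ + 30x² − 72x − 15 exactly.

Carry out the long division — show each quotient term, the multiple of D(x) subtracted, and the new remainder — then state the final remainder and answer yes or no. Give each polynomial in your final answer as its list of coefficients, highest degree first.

Step 1: lead(−24x⁷ + 84x⁶ − 26x⁵ + 28x⁴ − 56x³ + 30x² − 72x − 15) ÷ lead(D) = −24x⁷ ÷ −3x² = 8x⁵. Subtract (8x⁵)·D = −24x⁷ + 72x⁶ + 16x⁵. Remainder: 12x⁶ − 42x⁵ + 28x⁴ − 56x³ + 30x² − 72x − 15.
Step 2: lead(12x⁶ − 42x⁵ + 28x⁴ − 56x³ + 30x² − 72x − 15) ÷ lead(D) = 12x⁶ ÷ −3x² = −4x⁴. Subtract (−4x⁴)·D = 12x⁶ − 36x⁵ − 8x⁴. Remainder: −6x⁵ + 36x⁴ − 56x³ + 30x² − 72x − 15.
Step 3: lead(−6x⁵ + 36x⁴ − 56x³ + 30x² − 72x − 15) ÷ lead(D) = −6x⁵ ÷ −3x² = 2x³. Subtract (2x³)·D = −6x⁵ + 18x⁴ + 4x³. Remainder: 18x⁴ − 60x³ + 30x² − 72x − 15.
Step 4: lead(18x⁴ − 60x³ + 30x² − 72x − 15) ÷ lead(D) = 18x⁴ ÷ −3x² = −6x². Subtract (−6x²)·D = 18x⁴ − 54x³ − 12x². Remainder: −6x³ + 42x² − 72x − 15.
Step 5: lead(−6x³ + 42x² − 72x − 15) ÷ lead(D) = −6x³ ÷ −3x² = 2x. Subtract (2x)·D = −6x³ + 18x² + 4x. Remainder: 24x² − 76x − 15.
Step 6: lead(24x² − 76x − 15) ÷ lead(D) = 24x² ÷ −3x² = −8. Subtract (−8)·D = 24x² − 72x − 16. Remainder: −4x + 1.

R = [-4, 1], so D(x) is not a factor of P(x). no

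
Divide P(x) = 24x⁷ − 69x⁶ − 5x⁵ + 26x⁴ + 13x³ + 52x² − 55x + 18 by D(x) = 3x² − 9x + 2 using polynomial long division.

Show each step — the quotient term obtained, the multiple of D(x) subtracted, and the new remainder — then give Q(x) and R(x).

Q(x) = 8x⁵ + x⁴ − 4x³ − 4x² − 5x + 5; R(x) = 8

Step 1: lead(24x⁷ − 69x⁶ − 5x⁵ + 26x⁴ + 13x³ + 52x² − 55x + 18) ÷ lead(D) = 24x⁷ ÷ 3x² = 8x⁵. Subtract (8x⁵)·D = 24x⁷ − 72x⁶ + 16x⁵. Remainder: 3x⁶ − 21x⁵ + 26x⁴ + 13x³ + 52x² − 55x + 18.
Step 2: lead(3x⁶ − 21x⁵ + 26x⁴ + 13x³ + 52x² − 55x + 18) ÷ lead(D) = 3x⁶ ÷ 3x² = x⁴. Subtract (x⁴)·D = 3x⁶ − 9x⁵ + 2x⁴. Remainder: −12x⁵ + 24x⁴ + 13x³ + 52x² − 55x + 18.
Step 3: lead(−12x⁵ + 24x⁴ + 13x³ + 52x² − 55x + 18) ÷ lead(D) = −12x⁵ ÷ 3x² = −4x³. Subtract (−4x³)·D = −12x⁵ + 36x⁴ − 8x³. Remainder: −12x⁴ + 21x³ + 52x² − 55x + 18.
Step 4: lead(−12x⁴ + 21x³ + 52x² − 55x + 18) ÷ lead(D) = −12x⁴ ÷ 3x² = −4x². Subtract (−4x²)·D = −12x⁴ + 36x³ − 8x². Remainder: −15x³ + 60x² − 55x + 18.
Step 5: lead(−15x³ + 60x² − 55x + 18) ÷ lead(D) = −15x³ ÷ 3x² = −5x. Subtract (−5x)·D = −15x³ + 45x² − 10x. Remainder: 15x² − 45x + 18.
Step 6: lead(15x² − 45x + 18) ÷ lead(D) = 15x² ÷ 3x² = 5. Subtract (5)·D = 15x² − 45x + 10. Remainder: 8.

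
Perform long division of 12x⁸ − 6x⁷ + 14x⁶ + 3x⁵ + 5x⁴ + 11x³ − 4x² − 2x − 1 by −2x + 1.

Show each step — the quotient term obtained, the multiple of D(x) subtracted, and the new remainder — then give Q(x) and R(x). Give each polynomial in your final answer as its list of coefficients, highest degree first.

Step 1: lead(12x⁸ − 6x⁷ + 14x⁶ + 3x⁵ + 5x⁴ + 11x³ − 4x² − 2x − 1) ÷ lead(D) = 12x⁸ ÷ −2x = −6x⁷. Subtract (−6x⁷)·D = 12x⁸ − 6x⁷. Remainder: 14x⁶ + 3x⁵ + 5x⁴ + 11x³ − 4x² − 2x − 1.
Step 2: lead(14x⁶ + 3x⁵ + 5x⁴ + 11x³ − 4x² − 2x − 1) ÷ lead(D) = 14x⁶ ÷ −2x = −7x⁵. Subtract (−7x⁵)·D = 14x⁶ − 7x⁵. Remainder: 10x⁵ + 5x⁴ + 11x³ − 4x² − 2x − 1.
Step 3: lead(10x⁵ + 5x⁴ + 11x³ − 4x² − 2x − 1) ÷ lead(D) = 10x⁵ ÷ −2x = −5x⁴. Subtract (−5x⁴)·D = 10x⁵ − 5x⁴. Remainder: 10x⁴ + 11x³ − 4x² − 2x − 1.
Step 4: lead(10x⁴ + 11x³ − 4x² − 2x − 1) ÷ lead(D) = 10x⁴ ÷ −2x = −5x³. Subtract (−5x³)·D = 10x⁴ − 5x³. Remainder: 16x³ − 4x² − 2x − 1.
Step 5: lead(16x³ − 4x² − 2x − 1) ÷ lead(D) = 16x³ ÷ −2x = −8x². Subtract (−8x²)·D = 16x³ − 8x². Remainder: 4x² − 2x − 1.
Step 6: lead(4x² − 2x − 1) ÷ lead(D) = 4x² ÷ −2x = −2x. Subtract (−2x)·D = 4x² − 2x. Remainder: −1.

Q = [-6, 0, -7, -5, -5, -8, -2, 0]; R = [-1]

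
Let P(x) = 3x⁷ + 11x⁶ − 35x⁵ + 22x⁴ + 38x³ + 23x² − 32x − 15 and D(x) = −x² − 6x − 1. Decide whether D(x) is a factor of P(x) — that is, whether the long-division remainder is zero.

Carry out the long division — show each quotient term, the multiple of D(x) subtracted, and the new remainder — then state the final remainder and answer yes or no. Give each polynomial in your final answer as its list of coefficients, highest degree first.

Step 1: lead(3x⁷ + 11x⁶ − 35x⁵ + 22x⁴ + 38x³ + 23x² − 32x − 15) ÷ lead(D) = 3x⁷ ÷ −x² = −3x⁵. Subtract (−3x⁵)·D = 3x⁷ + 18x⁶ + 3x⁵. Remainder: −7x⁶ − 38x⁵ + 22x⁴ + 38x³ + 23x² − 32x − 15.
Step 2: lead(−7x⁶ − 38x⁵ + 22x⁴ + 38x³ + 23x² − 32x − 15) ÷ lead(D) = −7x⁶ ÷ −x² = 7x⁴. Subtract (7x⁴)·D = −7x⁶ − 42x⁵ − 7x⁴. Remainder: 4x⁵ + 29x⁴ + 38x³ + 23x² − 32x − 15.
Step 3: lead(4x⁵ + 29x⁴ + 38x³ + 23x² − 32x − 15) ÷ lead(D) = 4x⁵ ÷ −x² = −4x³. Subtract (−4x³)·D = 4x⁵ + 24x⁴ + 4x³. Remainder: 5x⁴ + 34x³ + 23x² − 32x − 15.
Step 4: lead(5x⁴ + 34x³ + 23x² − 32x − 15) ÷ lead(D) = 5x⁴ ÷ −x² = −5x². Subtract (−5x²)·D = 5x⁴ + 30x³ + 5x². Remainder: 4x³ + 18x² − 32x − 15.
Step 5: lead(4x³ + 18x² − 32x − 15) ÷ lead(D) = 4x³ ÷ −x² = −4x. Subtract (−4x)·D = 4x³ + 24x² + 4x. Remainder: −6x² − 36x − 15.
Step 6: lead(−6x² − 36x − 15) ÷ lead(D) = −6x² ÷ −x² = 6. Subtract (6)·D = −6x² − 36x − 6. Remainder: −9.

R = [-9], so D(x) is not a factor of P(x). no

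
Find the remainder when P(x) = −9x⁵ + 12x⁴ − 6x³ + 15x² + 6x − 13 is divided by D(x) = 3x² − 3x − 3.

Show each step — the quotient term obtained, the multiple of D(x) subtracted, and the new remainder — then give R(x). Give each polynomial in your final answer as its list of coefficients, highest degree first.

Step 1: lead(−9x⁵ + 12x⁴ − 6x³ + 15x² + 6x − 13) ÷ lead(D) = −9x⁵ ÷ 3x² = −3x³. Subtract (−3x³)·D = −9x⁵ + 9x⁴ + 9x³. Remainder: 3x⁴ − 15x³ + 15x² + 6x − 13.
Step 2: lead(3x⁴ − 15x³ + 15x² + 6x − 13) ÷ lead(D) = 3x⁴ ÷ 3x² = x². Subtract (x²)·D = 3x⁴ − 3x³ − 3x². Remainder: −12x³ + 18x² + 6x − 13.
Step 3: lead(−12x³ + 18x² + 6x − 13) ÷ lead(D) = −12x³ ÷ 3x² = −4x. Subtract (−4x)·D = −12x³ + 12x² + 12x. Remainder: 6x² − 6x − 13.
Step 4: lead(6x² − 6x − 13) ÷ lead(D) = 6x² ÷ 3x² = 2. Subtract (2)·D = 6x² − 6x − 6. Remainder: −7.

R = [-7]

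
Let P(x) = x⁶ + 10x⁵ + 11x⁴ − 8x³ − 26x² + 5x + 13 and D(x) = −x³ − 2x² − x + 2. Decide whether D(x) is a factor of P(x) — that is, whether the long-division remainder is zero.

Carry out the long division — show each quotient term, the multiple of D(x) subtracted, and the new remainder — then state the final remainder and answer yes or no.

R(x) = −5x + 9, so D(x) is not a factor of P(x). no

Step 1: lead(x⁶ + 10x⁵ + 11x⁴ − 8x³ − 26x² + 5x + 13) ÷ lead(D) = x⁶ ÷ −x³ = −x³. Subtract (−x³)·D = x⁶ + 2x⁵ + x⁴ − 2x³. Remainder: 8x⁵ + 10x⁴ − 6x³ − 26x² + 5x + 13.
Step 2: lead(8x⁵ + 10x⁴ − 6x³ − 26x² + 5x + 13) ÷ lead(D) = 8x⁵ ÷ −x³ = −8x². Subtract (−8x²)·D = 8x⁵ + 16x⁴ + 8x³ − 16x². Remainder: −6x⁴ − 14x³ − 10x² + 5x + 13.
Step 3: lead(−6x⁴ − 14x³ − 10x² + 5x + 13) ÷ lead(D) = −6x⁴ ÷ −x³ = 6x. Subtract (6x)·D = −6x⁴ − 12x³ − 6x² + 12x. Remainder: −2x³ − 4x² − 7x + 13.
Step 4: lead(−2x³ − 4x² − 7x + 13) ÷ lead(D) = −2x³ ÷ −x³ = 2. Subtract (2)·D = −2x³ − 4x² − 2x + 4. Remainder: −5x + 9.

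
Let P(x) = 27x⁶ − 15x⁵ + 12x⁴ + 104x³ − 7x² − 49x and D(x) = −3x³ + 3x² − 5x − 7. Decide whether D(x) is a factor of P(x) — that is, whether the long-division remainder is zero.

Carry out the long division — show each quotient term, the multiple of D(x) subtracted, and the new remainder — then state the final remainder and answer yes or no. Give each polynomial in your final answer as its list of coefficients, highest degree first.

Step 1: lead(27x⁶ − 15x⁵ + 12x⁴ + 104x³ − 7x² − 49x) ÷ lead(D) = 27x⁶ ÷ −3x³ = −9x³. Subtract (−9x³)·D = 27x⁶ − 27x⁵ + 45x⁴ + 63x³. Remainder: 12x⁵ − 33x⁴ + 41x³ − 7x² − 49x.
Step 2: lead(12x⁵ − 33x⁴ + 41x³ − 7x² − 49x) ÷ lead(D) = 12x⁵ ÷ −3x³ = −4x². Subtract (−4x²)·D = 12x⁵ − 12x⁴ + 20x³ + 28x². Remainder: −21x⁴ + 21x³ − 35x² − 49x.
Step 3: lead(−21x⁴ + 21x³ − 35x² − 49x) ÷ lead(D) = −21x⁴ ÷ −3x³ = 7x. Subtract (7x)·D = −21x⁴ + 21x³ − 35x² − 49x. Remainder: 0.

R = [0], so D(x) is a factor of P(x). yes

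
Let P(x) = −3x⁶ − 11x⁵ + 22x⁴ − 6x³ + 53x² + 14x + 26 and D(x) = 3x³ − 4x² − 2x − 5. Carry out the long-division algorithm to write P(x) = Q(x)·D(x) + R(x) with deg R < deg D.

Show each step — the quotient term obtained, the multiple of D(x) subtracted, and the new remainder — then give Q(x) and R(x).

Step 1: lead(−3x⁶ − 11x⁵ + 22x⁴ − 6x³ + 53x² + 14x + 26) ÷ lead(D) = −3x⁶ ÷ 3x³ = −x³. Subtract (−x³)·D = −3x⁶ + 4x⁵ + 2x⁴ + 5x³. Remainder: −15x⁵ + 20x⁴ − 11x³ + 53x² + 14x + 26.
Step 2: lead(−15x⁵ + 20x⁴ − 11x³ + 53x² + 14x + 26) ÷ lead(D) = −15x⁵ ÷ 3x³ = −5x². Subtract (−5x²)·D = −15x⁵ + 20x⁴ + 10x³ + 25x². Remainder: −21x³ + 28x² + 14x + 26.
Step 3: lead(−21x³ + 28x² + 14x + 26) ÷ lead(D) = −21x³ ÷ 3x³ = −7. Subtract (−7)·D = −21x³ + 28x² + 14x + 35. Remainder: −9.

Q(x) = −x³ − 5x² − 7; R(x) = −9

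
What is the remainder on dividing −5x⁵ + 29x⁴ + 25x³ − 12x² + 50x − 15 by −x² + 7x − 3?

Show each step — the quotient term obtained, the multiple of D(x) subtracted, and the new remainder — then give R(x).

R(x) = 9

Step 1: lead(−5x⁵ + 29x⁴ + 25x³ − 12x² + 50x − 15) ÷ lead(D) = −5x⁵ ÷ −x² = 5x³. Subtract (5x³)·D = −5x⁵ + 35x⁴ − 15x³. Remainder: −6x⁴ + 40x³ − 12x² + 50x − 15.
Step 2: lead(−6x⁴ + 40x³ − 12x² + 50x − 15) ÷ lead(D) = −6x⁴ ÷ −x² = 6x². Subtract (6x²)·D = −6x⁴ + 42x³ − 18x². Remainder: −2x³ + 6x² + 50x − 15.
Step 3: lead(−2x³ + 6x² + 50x − 15) ÷ lead(D) = −2x³ ÷ −x² = 2x. Subtract (2x)·D = −2x³ + 14x² − 6x. Remainder: −8x² + 56x − 15.
Step 4: lead(−8x² + 56x − 15) ÷ lead(D) = −8x² ÷ −x² = 8. Subtract (8)·D = −8x² + 56x − 24. Remainder: 9.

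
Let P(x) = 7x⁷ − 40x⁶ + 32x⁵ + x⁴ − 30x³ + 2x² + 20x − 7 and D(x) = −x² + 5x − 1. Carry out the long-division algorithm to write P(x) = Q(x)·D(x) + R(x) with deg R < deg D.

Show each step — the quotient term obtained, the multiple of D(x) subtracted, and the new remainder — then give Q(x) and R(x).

Q(x) = −7x⁵ + 5x⁴ − 6x² + 4; R(x) = −3

Step 1: lead(7x⁷ − 40x⁶ + 32x⁵ + x⁴ − 30x³ + 2x² + 20x − 7) ÷ lead(D) = 7x⁷ ÷ −x² = −7x⁵. Subtract (−7x⁵)·D = 7x⁷ − 35x⁶ + 7x⁵. Remainder: −5x⁶ + 25x⁵ + x⁴ − 30x³ + 2x² + 20x − 7.
Step 2: lead(−5x⁶ + 25x⁵ + x⁴ − 30x³ + 2x² + 20x − 7) ÷ lead(D) = −5x⁶ ÷ −x² = 5x⁴. Subtract (5x⁴)·D = −5x⁶ + 25x⁵ − 5x⁴. Remainder: 6x⁴ − 30x³ + 2x² + 20x − 7.
Step 3: lead(6x⁴ − 30x³ + 2x² + 20x − 7) ÷ lead(D) = 6x⁴ ÷ −x² = −6x². Subtract (−6x²)·D = 6x⁴ − 30x³ + 6x². Remainder: −4x² + 20x − 7.
Step 4: lead(−4x² + 20x − 7) ÷ lead(D) = −4x² ÷ −x² = 4. Subtract (4)·D = −4x² + 20x − 4. Remainder: −3.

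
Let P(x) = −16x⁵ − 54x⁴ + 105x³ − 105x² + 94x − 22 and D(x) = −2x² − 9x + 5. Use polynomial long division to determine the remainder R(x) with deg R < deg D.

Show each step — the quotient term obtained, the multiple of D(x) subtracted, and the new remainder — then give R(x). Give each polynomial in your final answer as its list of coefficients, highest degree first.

Step 1: lead(−16x⁵ − 54x⁴ + 105x³ − 105x² + 94x − 22) ÷ lead(D) = −16x⁵ ÷ −2x² = 8x³. Subtract (8x³)·D = −16x⁵ − 72x⁴ + 40x³. Remainder: 18x⁴ + 65x³ − 105x² + 94x − 22.
Step 2: lead(18x⁴ + 65x³ − 105x² + 94x − 22) ÷ lead(D) = 18x⁴ ÷ −2x² = −9x². Subtract (−9x²)·D = 18x⁴ + 81x³ − 45x². Remainder: −16x³ − 60x² + 94x − 22.
Step 3: lead(−16x³ − 60x² + 94x − 22) ÷ lead(D) = −16x³ ÷ −2x² = 8x. Subtract (8x)·D = −16x³ − 72x² + 40x. Remainder: 12x² + 54x − 22.
Step 4: lead(12x² + 54x − 22) ÷ lead(D) = 12x² ÷ −2x² = −6. Subtract (−6)·D = 12x² + 54x − 30. Remainder: 8.

R = [8]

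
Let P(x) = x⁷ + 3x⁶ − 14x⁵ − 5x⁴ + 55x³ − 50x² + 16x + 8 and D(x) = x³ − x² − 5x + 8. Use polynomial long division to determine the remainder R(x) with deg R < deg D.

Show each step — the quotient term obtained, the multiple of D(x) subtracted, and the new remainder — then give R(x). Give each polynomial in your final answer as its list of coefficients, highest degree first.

R = [8]

Step 1: lead(x⁷ + 3x⁶ − 14x⁵ − 5x⁴ + 55x³ − 50x² + 16x + 8) ÷ lead(D) = x⁷ ÷ x³ = x⁴. Subtract (x⁴)·D = x⁷ − x⁶ − 5x⁵ + 8x⁴. Remainder: 4x⁶ − 9x⁵ − 13x⁴ + 55x³ − 50x² + 16x + 8.
Step 2: lead(4x⁶ − 9x⁵ − 13x⁴ + 55x³ − 50x² + 16x + 8) ÷ lead(D) = 4x⁶ ÷ x³ = 4x³. Subtract (4x³)·D = 4x⁶ − 4x⁵ − 20x⁴ + 32x³. Remainder: −5x⁵ + 7x⁴ + 23x³ − 50x² + 16x + 8.
Step 3: lead(−5x⁵ + 7x⁴ + 23x³ − 50x² + 16x + 8) ÷ lead(D) = −5x⁵ ÷ x³ = −5x². Subtract (−5x²)·D = −5x⁵ + 5x⁴ + 25x³ − 40x². Remainder: 2x⁴ − 2x³ − 10x² + 16x + 8.
Step 4: lead(2x⁴ − 2x³ − 10x² + 16x + 8) ÷ lead(D) = 2x⁴ ÷ x³ = 2x. Subtract (2x)·D = 2x⁴ − 2x³ − 10x² + 16x. Remainder: 8.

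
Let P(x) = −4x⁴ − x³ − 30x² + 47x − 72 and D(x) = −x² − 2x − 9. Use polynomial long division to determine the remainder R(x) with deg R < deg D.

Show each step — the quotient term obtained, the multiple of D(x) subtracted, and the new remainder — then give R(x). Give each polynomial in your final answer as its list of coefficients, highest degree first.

R = [0]

Step 1: lead(−4x⁴ − x³ − 30x² + 47x − 72) ÷ lead(D) = −4x⁴ ÷ −x² = 4x². Subtract (4x²)·D = −4x⁴ − 8x³ − 36x². Remainder: 7x³ + 6x² + 47x − 72.
Step 2: lead(7x³ + 6x² + 47x − 72) ÷ lead(D) = 7x³ ÷ −x² = −7x. Subtract (−7x)·D = 7x³ + 14x² + 63x. Remainder: −8x² − 16x − 72.
Step 3: lead(−8x² − 16x − 72) ÷ lead(D) = −8x² ÷ −x² = 8. Subtract (8)·D = −8x² − 16x − 72. Remainder: 0.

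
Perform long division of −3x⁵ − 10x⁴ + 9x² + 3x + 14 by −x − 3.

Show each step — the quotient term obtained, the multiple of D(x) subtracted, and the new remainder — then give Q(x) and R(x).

Q(x) = 3x⁴ + x³ − 3x² − 3; R(x) = 5

Step 1: lead(−3x⁵ − 10x⁴ + 9x² + 3x + 14) ÷ lead(D) = −3x⁵ ÷ −x = 3x⁴. Subtract (3x⁴)·D = −3x⁵ − 9x⁴. Remainder: −x⁴ + 9x² + 3x + 14.
Step 2: lead(−x⁴ + 9x² + 3x + 14) ÷ lead(D) = −x⁴ ÷ −x = x³. Subtract (x³)·D = −x⁴ − 3x³. Remainder: 3x³ + 9x² + 3x + 14.
Step 3: lead(3x³ + 9x² + 3x + 14) ÷ lead(D) = 3x³ ÷ −x = −3x². Subtract (−3x²)·D = 3x³ + 9x². Remainder: 3x + 14.
Step 4: lead(3x + 14) ÷ lead(D) = 3x ÷ −x = −3. Subtract (−3)·D = 3x + 9. Remainder: 5.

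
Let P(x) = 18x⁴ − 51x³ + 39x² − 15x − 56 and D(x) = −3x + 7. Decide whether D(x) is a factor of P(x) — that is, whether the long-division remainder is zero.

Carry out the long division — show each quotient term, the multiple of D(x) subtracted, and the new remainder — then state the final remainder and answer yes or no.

R(x) = 7, so D(x) is not a factor of P(x). no

Step 1: lead(18x⁴ − 51x³ + 39x² − 15x − 56) ÷ lead(D) = 18x⁴ ÷ −3x = −6x³. Subtract (−6x³)·D = 18x⁴ − 42x³. Remainder: −9x³ + 39x² − 15x − 56.
Step 2: lead(−9x³ + 39x² − 15x − 56) ÷ lead(D) = −9x³ ÷ −3x = 3x². Subtract (3x²)·D = −9x³ + 21x². Remainder: 18x² − 15x − 56.
Step 3: lead(18x² − 15x − 56) ÷ lead(D) = 18x² ÷ −3x = −6x. Subtract (−6x)·D = 18x² − 42x. Remainder: 27x − 56.
Step 4: lead(27x − 56) ÷ lead(D) = 27x ÷ −3x = −9. Subtract (−9)·D = 27x − 63. Remainder: 7.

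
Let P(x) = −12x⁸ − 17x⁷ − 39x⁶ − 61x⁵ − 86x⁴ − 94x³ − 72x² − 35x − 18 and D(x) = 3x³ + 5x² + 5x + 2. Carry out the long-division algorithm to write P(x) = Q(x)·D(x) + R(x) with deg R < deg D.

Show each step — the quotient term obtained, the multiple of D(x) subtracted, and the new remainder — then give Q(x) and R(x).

Q(x) = −4x⁵ + x⁴ − 8x³ − 6x² − 6x − 6; R(x) = 7x − 6

Step 1: lead(−12x⁸ − 17x⁷ − 39x⁶ − 61x⁵ − 86x⁴ − 94x³ − 72x² − 35x − 18) ÷ lead(D) = −12x⁸ ÷ 3x³ = −4x⁵. Subtract (−4x⁵)·D = −12x⁸ − 20x⁷ − 20x⁶ − 8x⁵. Remainder: 3x⁷ − 19x⁶ − 53x⁵ − 86x⁴ − 94x³ − 72x² − 35x − 18.
Step 2: lead(3x⁷ − 19x⁶ − 53x⁵ − 86x⁴ − 94x³ − 72x² − 35x − 18) ÷ lead(D) = 3x⁷ ÷ 3x³ = x⁴. Subtract (x⁴)·D = 3x⁷ + 5x⁶ + 5x⁵ + 2x⁴. Remainder: −24x⁶ − 58x⁵ − 88x⁴ − 94x³ − 72x² − 35x − 18.
Step 3: lead(−24x⁶ − 58x⁵ − 88x⁴ − 94x³ − 72x² − 35x − 18) ÷ lead(D) = −24x⁶ ÷ 3x³ = −8x³. Subtract (−8x³)·D = −24x⁶ − 40x⁵ − 40x⁴ − 16x³. Remainder: −18x⁵ − 48x⁴ − 78x³ − 72x² − 35x − 18.
Step 4: lead(−18x⁵ − 48x⁴ − 78x³ − 72x² − 35x − 18) ÷ lead(D) = −18x⁵ ÷ 3x³ = −6x². Subtract (−6x²)·D = −18x⁵ − 30x⁴ − 30x³ − 12x². Remainder: −18x⁴ − 48x³ − 60x² − 35x − 18.
Step 5: lead(−18x⁴ − 48x³ − 60x² − 35x − 18) ÷ lead(D) = −18x⁴ ÷ 3x³ = −6x. Subtract (−6x)·D = −18x⁴ − 30x³ − 30x² − 12x. Remainder: −18x³ − 30x² − 23x − 18.
Step 6: lead(−18x³ − 30x² − 23x − 18) ÷ lead(D) = −18x³ ÷ 3x³ = −6. Subtract (−6)·D = −18x³ − 30x² − 30x − 12. Remainder: 7x − 6.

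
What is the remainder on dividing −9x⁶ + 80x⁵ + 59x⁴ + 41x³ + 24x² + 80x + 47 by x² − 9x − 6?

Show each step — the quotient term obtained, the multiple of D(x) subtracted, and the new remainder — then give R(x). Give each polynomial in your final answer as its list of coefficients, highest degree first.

Step 1: lead(−9x⁶ + 80x⁵ + 59x⁴ + 41x³ + 24x² + 80x + 47) ÷ lead(D) = −9x⁶ ÷ x² = −9x⁴. Subtract (−9x⁴)·D = −9x⁶ + 81x⁵ + 54x⁴. Remainder: −x⁵ + 5x⁴ + 41x³ + 24x² + 80x + 47.
Step 2: lead(−x⁵ + 5x⁴ + 41x³ + 24x² + 80x + 47) ÷ lead(D) = −x⁵ ÷ x² = −x³. Subtract (−x³)·D = −x⁵ + 9x⁴ + 6x³. Remainder: −4x⁴ + 35x³ + 24x² + 80x + 47.
Step 3: lead(−4x⁴ + 35x³ + 24x² + 80x + 47) ÷ lead(D) = −4x⁴ ÷ x² = −4x². Subtract (−4x²)·D = −4x⁴ + 36x³ + 24x². Remainder: −x³ + 80x + 47.
Step 4: lead(−x³ + 80x + 47) ÷ lead(D) = −x³ ÷ x² = −x. Subtract (−x)·D = −x³ + 9x² + 6x. Remainder: −9x² + 74x + 47.
Step 5: lead(−9x² + 74x + 47) ÷ lead(D) = −9x² ÷ x² = −9. Subtract (−9)·D = −9x² + 81x + 54. Remainder: −7x − 7.

R = [-7, -7]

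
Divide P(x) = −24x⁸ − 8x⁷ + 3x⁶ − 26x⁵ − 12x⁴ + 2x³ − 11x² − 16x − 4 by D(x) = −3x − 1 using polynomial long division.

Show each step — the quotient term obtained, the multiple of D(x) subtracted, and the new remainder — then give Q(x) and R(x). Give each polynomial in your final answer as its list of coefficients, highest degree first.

Q = [8, 0, -1, 9, 1, -1, 4, 4]; R = [0]

Step 1: lead(−24x⁸ − 8x⁷ + 3x⁶ − 26x⁵ − 12x⁴ + 2x³ − 11x² − 16x − 4) ÷ lead(D) = −24x⁸ ÷ −3x = 8x⁷. Subtract (8x⁷)·D = −24x⁸ − 8x⁷. Remainder: 3x⁶ − 26x⁵ − 12x⁴ + 2x³ − 11x² − 16x − 4.
Step 2: lead(3x⁶ − 26x⁵ − 12x⁴ + 2x³ − 11x² − 16x − 4) ÷ lead(D) = 3x⁶ ÷ −3x = −x⁵. Subtract (−x⁵)·D = 3x⁶ + x⁵. Remainder: −27x⁵ − 12x⁴ + 2x³ − 11x² − 16x − 4.
Step 3: lead(−27x⁵ − 12x⁴ + 2x³ − 11x² − 16x − 4) ÷ lead(D) = −27x⁵ ÷ −3x = 9x⁴. Subtract (9x⁴)·D = −27x⁵ − 9x⁴. Remainder: −3x⁴ + 2x³ − 11x² − 16x − 4.
Step 4: lead(−3x⁴ + 2x³ − 11x² − 16x − 4) ÷ lead(D) = −3x⁴ ÷ −3x = x³. Subtract (x³)·D = −3x⁴ − x³. Remainder: 3x³ − 11x² − 16x − 4.
Step 5: lead(3x³ − 11x² − 16x − 4) ÷ lead(D) = 3x³ ÷ −3x = −x². Subtract (−x²)·D = 3x³ + x². Remainder: −12x² − 16x − 4.
Step 6: lead(−12x² − 16x − 4) ÷ lead(D) = −12x² ÷ −3x = 4x. Subtract (4x)·D = −12x² − 4x. Remainder: −12x − 4.
Step 7: lead(−12x − 4) ÷ lead(D) = −12x ÷ −3x = 4. Subtract (4)·D = −12x − 4. Remainder: 0.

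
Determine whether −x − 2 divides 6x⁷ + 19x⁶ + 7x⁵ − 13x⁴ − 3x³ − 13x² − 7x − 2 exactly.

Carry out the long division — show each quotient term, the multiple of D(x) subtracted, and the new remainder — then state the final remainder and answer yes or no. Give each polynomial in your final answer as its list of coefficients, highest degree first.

R = [0], so D(x) is a factor of P(x). yes

Step 1: lead(6x⁷ + 19x⁶ + 7x⁵ − 13x⁴ − 3x³ − 13x² − 7x − 2) ÷ lead(D) = 6x⁷ ÷ −x = −6x⁶. Subtract (−6x⁶)·D = 6x⁷ + 12x⁶. Remainder: 7x⁶ + 7x⁵ − 13x⁴ − 3x³ − 13x² − 7x − 2.
Step 2: lead(7x⁶ + 7x⁵ − 13x⁴ − 3x³ − 13x² − 7x − 2) ÷ lead(D) = 7x⁶ ÷ −x = −7x⁵. Subtract (−7x⁵)·D = 7x⁶ + 14x⁵. Remainder: −7x⁵ − 13x⁴ − 3x³ − 13x² − 7x − 2.
Step 3: lead(−7x⁵ − 13x⁴ − 3x³ − 13x² − 7x − 2) ÷ lead(D) = −7x⁵ ÷ −x = 7x⁴. Subtract (7x⁴)·D = −7x⁵ − 14x⁴. Remainder: x⁴ − 3x³ − 13x² − 7x − 2.
Step 4: lead(x⁴ − 3x³ − 13x² − 7x − 2) ÷ lead(D) = x⁴ ÷ −x = −x³. Subtract (−x³)·D = x⁴ + 2x³. Remainder: −5x³ − 13x² − 7x − 2.
Step 5: lead(−5x³ − 13x² − 7x − 2) ÷ lead(D) = −5x³ ÷ −x = 5x². Subtract (5x²)·D = −5x³ − 10x². Remainder: −3x² − 7x − 2.
Step 6: lead(−3x² − 7x − 2) ÷ lead(D) = −3x² ÷ −x = 3x. Subtract (3x)·D = −3x² − 6x. Remainder: −x − 2.
Step 7: lead(−x − 2) ÷ lead(D) = −x ÷ −x = 1. Subtract (1)·D = −x − 2. Remainder: 0.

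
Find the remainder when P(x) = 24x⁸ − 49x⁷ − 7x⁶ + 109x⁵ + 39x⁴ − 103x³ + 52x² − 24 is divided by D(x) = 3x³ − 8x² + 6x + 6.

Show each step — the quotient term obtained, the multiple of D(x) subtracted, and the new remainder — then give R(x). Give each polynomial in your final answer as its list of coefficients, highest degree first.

R = [6]

Step 1: lead(24x⁸ − 49x⁷ − 7x⁶ + 109x⁵ + 39x⁴ − 103x³ + 52x² − 24) ÷ lead(D) = 24x⁸ ÷ 3x³ = 8x⁵. Subtract (8x⁵)·D = 24x⁸ − 64x⁷ + 48x⁶ + 48x⁵. Remainder: 15x⁷ − 55x⁶ + 61x⁵ + 39x⁴ − 103x³ + 52x² − 24.
Step 2: lead(15x⁷ − 55x⁶ + 61x⁵ + 39x⁴ − 103x³ + 52x² − 24) ÷ lead(D) = 15x⁷ ÷ 3x³ = 5x⁴. Subtract (5x⁴)·D = 15x⁷ − 40x⁶ + 30x⁵ + 30x⁴. Remainder: −15x⁶ + 31x⁵ + 9x⁴ − 103x³ + 52x² − 24.
Step 3: lead(−15x⁶ + 31x⁵ + 9x⁴ − 103x³ + 52x² − 24) ÷ lead(D) = −15x⁶ ÷ 3x³ = −5x³. Subtract (−5x³)·D = −15x⁶ + 40x⁵ − 30x⁴ − 30x³. Remainder: −9x⁵ + 39x⁴ − 73x³ + 52x² − 24.
Step 4: lead(−9x⁵ + 39x⁴ − 73x³ + 52x² − 24) ÷ lead(D) = −9x⁵ ÷ 3x³ = −3x². Subtract (−3x²)·D = −9x⁵ + 24x⁴ − 18x³ − 18x². Remainder: 15x⁴ − 55x³ + 70x² − 24.
Step 5: lead(15x⁴ − 55x³ + 70x² − 24) ÷ lead(D) = 15x⁴ ÷ 3x³ = 5x. Subtract (5x)·D = 15x⁴ − 40x³ + 30x² + 30x. Remainder: −15x³ + 40x² − 30x − 24.
Step 6: lead(−15x³ + 40x² − 30x − 24) ÷ lead(D) = −15x³ ÷ 3x³ = −5. Subtract (−5)·D = −15x³ + 40x² − 30x − 30. Remainder: 6.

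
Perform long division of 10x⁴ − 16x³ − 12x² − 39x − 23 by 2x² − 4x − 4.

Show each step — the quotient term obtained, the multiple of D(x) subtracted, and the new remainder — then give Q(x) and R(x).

Step 1: lead(10x⁴ − 16x³ − 12x² − 39x − 23) ÷ lead(D) = 10x⁴ ÷ 2x² = 5x². Subtract (5x²)·D = 10x⁴ − 20x³ − 20x². Remainder: 4x³ + 8x² − 39x − 23.
Step 2: lead(4x³ + 8x² − 39x − 23) ÷ lead(D) = 4x³ ÷ 2x² = 2x. Subtract (2x)·D = 4x³ − 8x² − 8x. Remainder: 16x² − 31x − 23.
Step 3: lead(16x² − 31x − 23) ÷ lead(D) = 16x² ÷ 2x² = 8. Subtract (8)·D = 16x² − 32x − 32. Remainder: x + 9.

Q(x) = 5x² + 2x + 8; R(x) = x + 9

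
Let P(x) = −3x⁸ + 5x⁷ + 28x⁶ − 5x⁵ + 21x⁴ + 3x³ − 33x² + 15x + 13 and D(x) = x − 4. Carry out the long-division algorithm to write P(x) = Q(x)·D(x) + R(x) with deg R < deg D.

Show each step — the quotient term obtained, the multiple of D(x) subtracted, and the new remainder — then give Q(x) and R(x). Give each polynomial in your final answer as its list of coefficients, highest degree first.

Q = [-3, -7, 0, -5, 1, 7, -5, -5]; R = [-7]

Step 1: lead(−3x⁸ + 5x⁷ + 28x⁶ − 5x⁵ + 21x⁴ + 3x³ − 33x² + 15x + 13) ÷ lead(D) = −3x⁸ ÷ x = −3x⁷. Subtract (−3x⁷)·D = −3x⁸ + 12x⁷. Remainder: −7x⁷ + 28x⁶ − 5x⁵ + 21x⁴ + 3x³ − 33x² + 15x + 13.
Step 2: lead(−7x⁷ + 28x⁶ − 5x⁵ + 21x⁴ + 3x³ − 33x² + 15x + 13) ÷ lead(D) = −7x⁷ ÷ x = −7x⁶. Subtract (−7x⁶)·D = −7x⁷ + 28x⁶. Remainder: −5x⁵ + 21x⁴ + 3x³ − 33x² + 15x + 13.
Step 3: lead(−5x⁵ + 21x⁴ + 3x³ − 33x² + 15x + 13) ÷ lead(D) = −5x⁵ ÷ x = −5x⁴. Subtract (−5x⁴)·D = −5x⁵ + 20x⁴. Remainder: x⁴ + 3x³ − 33x² + 15x + 13.
Step 4: lead(x⁴ + 3x³ − 33x² + 15x + 13) ÷ lead(D) = x⁴ ÷ x = x³. Subtract (x³)·D = x⁴ − 4x³. Remainder: 7x³ − 33x² + 15x + 13.
Step 5: lead(7x³ − 33x² + 15x + 13) ÷ lead(D) = 7x³ ÷ x = 7x². Subtract (7x²)·D = 7x³ − 28x². Remainder: −5x² + 15x + 13.
Step 6: lead(−5x² + 15x + 13) ÷ lead(D) = −5x² ÷ x = −5x. Subtract (−5x)·D = −5x² + 20x. Remainder: −5x + 13.
Step 7: lead(−5x + 13) ÷ lead(D) = −5x ÷ x = −5. Subtract (−5)·D = −5x + 20. Remainder: −7.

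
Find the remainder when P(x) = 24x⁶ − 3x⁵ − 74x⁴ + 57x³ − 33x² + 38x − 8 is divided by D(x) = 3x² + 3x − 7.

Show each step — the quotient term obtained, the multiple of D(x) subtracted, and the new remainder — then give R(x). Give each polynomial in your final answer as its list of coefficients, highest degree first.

Step 1: lead(24x⁶ − 3x⁵ − 74x⁴ + 57x³ − 33x² + 38x − 8) ÷ lead(D) = 24x⁶ ÷ 3x² = 8x⁴. Subtract (8x⁴)·D = 24x⁶ + 24x⁵ − 56x⁴. Remainder: −27x⁵ − 18x⁴ + 57x³ − 33x² + 38x − 8.
Step 2: lead(−27x⁵ − 18x⁴ + 57x³ − 33x² + 38x − 8) ÷ lead(D) = −27x⁵ ÷ 3x² = −9x³. Subtract (−9x³)·D = −27x⁵ − 27x⁴ + 63x³. Remainder: 9x⁴ − 6x³ − 33x² + 38x − 8.
Step 3: lead(9x⁴ − 6x³ − 33x² + 38x − 8) ÷ lead(D) = 9x⁴ ÷ 3x² = 3x². Subtract (3x²)·D = 9x⁴ + 9x³ − 21x². Remainder: −15x³ − 12x² + 38x − 8.
Step 4: lead(−15x³ − 12x² + 38x − 8) ÷ lead(D) = −15x³ ÷ 3x² = −5x. Subtract (−5x)·D = −15x³ − 15x² + 35x. Remainder: 3x² + 3x − 8.
Step 5: lead(3x² + 3x − 8) ÷ lead(D) = 3x² ÷ 3x² = 1. Subtract (1)·D = 3x² + 3x − 7. Remainder: −1.

R = [-1]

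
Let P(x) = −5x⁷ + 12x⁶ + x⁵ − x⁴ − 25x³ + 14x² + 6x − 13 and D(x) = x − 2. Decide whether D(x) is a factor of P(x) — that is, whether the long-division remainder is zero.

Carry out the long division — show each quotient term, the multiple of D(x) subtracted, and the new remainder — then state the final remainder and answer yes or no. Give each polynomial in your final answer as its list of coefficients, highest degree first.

Step 1: lead(−5x⁷ + 12x⁶ + x⁵ − x⁴ − 25x³ + 14x² + 6x − 13) ÷ lead(D) = −5x⁷ ÷ x = −5x⁶. Subtract (−5x⁶)·D = −5x⁷ + 10x⁶. Remainder: 2x⁶ + x⁵ − x⁴ − 25x³ + 14x² + 6x − 13.
Step 2: lead(2x⁶ + x⁵ − x⁴ − 25x³ + 14x² + 6x − 13) ÷ lead(D) = 2x⁶ ÷ x = 2x⁵. Subtract (2x⁵)·D = 2x⁶ − 4x⁵. Remainder: 5x⁵ − x⁴ − 25x³ + 14x² + 6x − 13.
Step 3: lead(5x⁵ − x⁴ − 25x³ + 14x² + 6x − 13) ÷ lead(D) = 5x⁵ ÷ x = 5x⁴. Subtract (5x⁴)·D = 5x⁵ − 10x⁴. Remainder: 9x⁴ − 25x³ + 14x² + 6x − 13.
Step 4: lead(9x⁴ − 25x³ + 14x² + 6x − 13) ÷ lead(D) = 9x⁴ ÷ x = 9x³. Subtract (9x³)·D = 9x⁴ − 18x³. Remainder: −7x³ + 14x² + 6x − 13.
Step 5: lead(−7x³ + 14x² + 6x − 13) ÷ lead(D) = −7x³ ÷ x = −7x². Subtract (−7x²)·D = −7x³ + 14x². Remainder: 6x − 13.
Step 6: lead(6x − 13) ÷ lead(D) = 6x ÷ x = 6. Subtract (6)·D = 6x − 12. Remainder: −1.

R = [-1], so D(x) is not a factor of P(x). no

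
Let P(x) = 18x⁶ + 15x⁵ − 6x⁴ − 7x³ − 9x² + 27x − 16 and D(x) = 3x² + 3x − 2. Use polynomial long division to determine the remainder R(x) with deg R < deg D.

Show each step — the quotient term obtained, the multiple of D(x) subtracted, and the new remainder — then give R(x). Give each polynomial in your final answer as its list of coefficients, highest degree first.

Step 1: lead(18x⁶ + 15x⁵ − 6x⁴ − 7x³ − 9x² + 27x − 16) ÷ lead(D) = 18x⁶ ÷ 3x² = 6x⁴. Subtract (6x⁴)·D = 18x⁶ + 18x⁵ − 12x⁴. Remainder: −3x⁵ + 6x⁴ − 7x³ − 9x² + 27x − 16.
Step 2: lead(−3x⁵ + 6x⁴ − 7x³ − 9x² + 27x − 16) ÷ lead(D) = −3x⁵ ÷ 3x² = −x³. Subtract (−x³)·D = −3x⁵ − 3x⁴ + 2x³. Remainder: 9x⁴ − 9x³ − 9x² + 27x − 16.
Step 3: lead(9x⁴ − 9x³ − 9x² + 27x − 16) ÷ lead(D) = 9x⁴ ÷ 3x² = 3x². Subtract (3x²)·D = 9x⁴ + 9x³ − 6x². Remainder: −18x³ − 3x² + 27x − 16.
Step 4: lead(−18x³ − 3x² + 27x − 16) ÷ lead(D) = −18x³ ÷ 3x² = −6x. Subtract (−6x)·D = −18x³ − 18x² + 12x. Remainder: 15x² + 15x − 16.
Step 5: lead(15x² + 15x − 16) ÷ lead(D) = 15x² ÷ 3x² = 5. Subtract (5)·D = 15x² + 15x − 10. Remainder: −6.

R = [-6]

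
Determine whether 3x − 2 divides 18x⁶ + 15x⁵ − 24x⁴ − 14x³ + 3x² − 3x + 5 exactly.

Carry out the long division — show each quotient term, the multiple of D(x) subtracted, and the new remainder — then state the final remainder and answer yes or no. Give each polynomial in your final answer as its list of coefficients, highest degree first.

R = [-1], so D(x) is not a factor of P(x). no

Step 1: lead(18x⁶ + 15x⁵ − 24x⁴ − 14x³ + 3x² − 3x + 5) ÷ lead(D) = 18x⁶ ÷ 3x = 6x⁵. Subtract (6x⁵)·D = 18x⁶ − 12x⁵. Remainder: 27x⁵ − 24x⁴ − 14x³ + 3x² − 3x + 5.
Step 2: lead(27x⁵ − 24x⁴ − 14x³ + 3x² − 3x + 5) ÷ lead(D) = 27x⁵ ÷ 3x = 9x⁴. Subtract (9x⁴)·D = 27x⁵ − 18x⁴. Remainder: −6x⁴ − 14x³ + 3x² − 3x + 5.
Step 3: lead(−6x⁴ − 14x³ + 3x² − 3x + 5) ÷ lead(D) = −6x⁴ ÷ 3x = −2x³. Subtract (−2x³)·D = −6x⁴ + 4x³. Remainder: −18x³ + 3x² − 3x + 5.
Step 4: lead(−18x³ + 3x² − 3x + 5) ÷ lead(D) = −18x³ ÷ 3x = −6x². Subtract (−6x²)·D = −18x³ + 12x². Remainder: −9x² − 3x + 5.
Step 5: lead(−9x² − 3x + 5) ÷ lead(D) = −9x² ÷ 3x = −3x. Subtract (−3x)·D = −9x² + 6x. Remainder: −9x + 5.
Step 6: lead(−9x + 5) ÷ lead(D) = −9x ÷ 3x = −3. Subtract (−3)·D = −9x + 6. Remainder: −1.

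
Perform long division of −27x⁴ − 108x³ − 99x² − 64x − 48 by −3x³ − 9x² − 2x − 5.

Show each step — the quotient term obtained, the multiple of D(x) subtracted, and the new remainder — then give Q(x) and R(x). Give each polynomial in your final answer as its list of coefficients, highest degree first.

Step 1: lead(−27x⁴ − 108x³ − 99x² − 64x − 48) ÷ lead(D) = −27x⁴ ÷ −3x³ = 9x. Subtract (9x)·D = −27x⁴ − 81x³ − 18x² − 45x. Remainder: −27x³ − 81x² − 19x − 48.
Step 2: lead(−27x³ − 81x² − 19x − 48) ÷ lead(D) = −27x³ ÷ −3x³ = 9. Subtract (9)·D = −27x³ − 81x² − 18x − 45. Remainder: −x − 3.

Q = [9, 9]; R = [-1, -3]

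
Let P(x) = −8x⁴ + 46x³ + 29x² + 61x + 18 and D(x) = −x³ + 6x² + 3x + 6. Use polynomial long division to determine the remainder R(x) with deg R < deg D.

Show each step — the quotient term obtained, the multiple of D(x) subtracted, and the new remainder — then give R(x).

R(x) = −7x² + 7x + 6

Step 1: lead(−8x⁴ + 46x³ + 29x² + 61x + 18) ÷ lead(D) = −8x⁴ ÷ −x³ = 8x. Subtract (8x)·D = −8x⁴ + 48x³ + 24x² + 48x. Remainder: −2x³ + 5x² + 13x + 18.
Step 2: lead(−2x³ + 5x² + 13x + 18) ÷ lead(D) = −2x³ ÷ −x³ = 2. Subtract (2)·D = −2x³ + 12x² + 6x + 12. Remainder: −7x² + 7x + 6.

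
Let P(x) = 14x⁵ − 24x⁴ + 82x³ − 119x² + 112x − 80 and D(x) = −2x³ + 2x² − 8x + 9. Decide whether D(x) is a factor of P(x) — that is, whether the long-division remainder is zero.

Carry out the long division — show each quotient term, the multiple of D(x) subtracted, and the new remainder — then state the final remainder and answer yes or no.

Step 1: lead(14x⁵ − 24x⁴ + 82x³ − 119x² + 112x − 80) ÷ lead(D) = 14x⁵ ÷ −2x³ = −7x². Subtract (−7x²)·D = 14x⁵ − 14x⁴ + 56x³ − 63x². Remainder: −10x⁴ + 26x³ − 56x² + 112x − 80.
Step 2: lead(−10x⁴ + 26x³ − 56x² + 112x − 80) ÷ lead(D) = −10x⁴ ÷ −2x³ = 5x. Subtract (5x)·D = −10x⁴ + 10x³ − 40x² + 45x. Remainder: 16x³ − 16x² + 67x − 80.
Step 3: lead(16x³ − 16x² + 67x − 80) ÷ lead(D) = 16x³ ÷ −2x³ = −8. Subtract (−8)·D = 16x³ − 16x² + 64x − 72. Remainder: 3x − 8.

R(x) = 3x − 8, so D(x) is not a factor of P(x). no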